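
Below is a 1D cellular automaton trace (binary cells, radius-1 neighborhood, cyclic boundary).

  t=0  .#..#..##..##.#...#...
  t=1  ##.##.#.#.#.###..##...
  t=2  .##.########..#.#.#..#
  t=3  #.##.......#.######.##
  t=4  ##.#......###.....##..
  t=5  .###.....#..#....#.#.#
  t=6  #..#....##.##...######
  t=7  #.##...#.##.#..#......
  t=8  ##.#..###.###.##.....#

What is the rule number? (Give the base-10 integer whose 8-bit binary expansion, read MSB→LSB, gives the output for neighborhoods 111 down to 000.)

  ### -> .   bit 7 = 0  t=1,i=13
  ##. -> #   bit 6 = 1  t=0,i=8
  #.# -> #   bit 5 = 1  t=0,i=13
  #.. -> .   bit 4 = 0  t=0,i=2
  .## -> .   bit 3 = 0  t=0,i=7
  .#. -> #   bit 2 = 1  t=0,i=1
  ..# -> #   bit 1 = 1  t=0,i=0
  ... -> .   bit 0 = 0  t=0,i=16
  bits 01100110 = 102

102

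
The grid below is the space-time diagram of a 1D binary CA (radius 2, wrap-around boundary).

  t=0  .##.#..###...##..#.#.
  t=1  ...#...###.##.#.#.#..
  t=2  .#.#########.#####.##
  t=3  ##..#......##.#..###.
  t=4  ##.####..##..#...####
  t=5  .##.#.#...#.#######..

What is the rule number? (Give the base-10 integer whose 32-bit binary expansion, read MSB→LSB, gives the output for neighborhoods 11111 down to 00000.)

1013437850

  ##### -> .   bit 31 = 0  t=2,i=5
  ####. -> .   bit 30 = 0  t=2,i=10
  ###.# -> #   bit 29 = 1  t=1,i=9
  ###.. -> #   bit 28 = 1  t=0,i=9
  ##.## -> #   bit 27 = 1  t=1,i=10
  ##.#. -> #   bit 26 = 1  t=0,i=3
  ##..# -> .   bit 25 = 0  t=0,i=15
  ##... -> .   bit 24 = 0  t=0,i=10
  #.### -> .   bit 23 = 0  t=2,i=3
  #.##. -> #   bit 22 = 1  t=1,i=11
  #.#.# -> #   bit 21 = 1  t=1,i=14
  #.#.. -> .   bit 20 = 0  t=0,i=4
  #..## -> .   bit 19 = 0  t=0,i=0
  #..#. -> #   bit 18 = 1  t=0,i=16
  #...# -> #   bit 17 = 1  t=0,i=11
  #.... -> #   bit 16 = 1  t=1,i=20
  .#### -> #   bit 15 = 1  t=2,i=4
  .###. -> #   bit 14 = 1  t=0,i=8
  .##.# -> .   bit 13 = 0  t=0,i=2
  .##.. -> #   bit 12 = 1  t=0,i=14
  .#.## -> .   bit 11 = 0  t=2,i=2
  .#.#. -> #   bit 10 = 1  t=0,i=18
  .#..# -> .   bit 9 = 0  t=0,i=5
  .#... -> #   bit 8 = 1  t=1,i=4
  ..### -> #   bit 7 = 1  t=0,i=7
  ..##. -> .   bit 6 = 0  t=0,i=1
  ..#.# -> .   bit 5 = 0  t=0,i=17
  ..#.. -> #   bit 4 = 1  t=1,i=3
  ...## -> #   bit 3 = 1  t=0,i=12
  ...#. -> .   bit 2 = 0  t=1,i=2
  ....# -> #   bit 1 = 1  t=1,i=1
  ..... -> .   bit 0 = 0  t=1,i=0
  bits 00111100011001111101010110011010 = 1013437850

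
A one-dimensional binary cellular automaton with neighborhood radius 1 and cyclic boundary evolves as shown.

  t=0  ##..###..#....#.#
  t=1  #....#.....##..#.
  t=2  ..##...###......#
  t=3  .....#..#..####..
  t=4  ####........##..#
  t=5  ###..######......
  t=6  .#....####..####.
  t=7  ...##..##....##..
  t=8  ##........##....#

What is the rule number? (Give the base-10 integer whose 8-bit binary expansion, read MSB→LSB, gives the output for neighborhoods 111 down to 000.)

161

  ### -> #   bit 7 = 1  t=0,i=0
  ##. -> .   bit 6 = 0  t=0,i=1
  #.# -> #   bit 5 = 1  t=0,i=15
  #.. -> .   bit 4 = 0  t=0,i=2
  .## -> .   bit 3 = 0  t=0,i=4
  .#. -> .   bit 2 = 0  t=0,i=9
  ..# -> .   bit 1 = 0  t=0,i=3
  ... -> #   bit 0 = 1  t=0,i=11
  bits 10100001 = 161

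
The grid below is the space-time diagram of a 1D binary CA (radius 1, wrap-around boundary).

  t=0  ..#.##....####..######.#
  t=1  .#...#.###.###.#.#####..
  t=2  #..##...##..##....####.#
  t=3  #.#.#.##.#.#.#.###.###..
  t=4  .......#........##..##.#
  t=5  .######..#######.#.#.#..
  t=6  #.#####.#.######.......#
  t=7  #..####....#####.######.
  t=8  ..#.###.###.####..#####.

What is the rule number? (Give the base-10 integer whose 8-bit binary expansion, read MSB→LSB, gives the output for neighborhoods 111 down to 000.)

195

  ###|#  b7=1 t=0,i=11
  ##.|#  b6=1 t=0,i=5
  #.#|.  b5=0 t=0,i=3
  #..|.  b4=0 t=0,i=0
  .##|.  b3=0 t=0,i=4
  .#.|.  b2=0 t=0,i=2
  ..#|#  b1=1 t=0,i=1
  ...|#  b0=1 t=0,i=7
  bits 11000011 = 195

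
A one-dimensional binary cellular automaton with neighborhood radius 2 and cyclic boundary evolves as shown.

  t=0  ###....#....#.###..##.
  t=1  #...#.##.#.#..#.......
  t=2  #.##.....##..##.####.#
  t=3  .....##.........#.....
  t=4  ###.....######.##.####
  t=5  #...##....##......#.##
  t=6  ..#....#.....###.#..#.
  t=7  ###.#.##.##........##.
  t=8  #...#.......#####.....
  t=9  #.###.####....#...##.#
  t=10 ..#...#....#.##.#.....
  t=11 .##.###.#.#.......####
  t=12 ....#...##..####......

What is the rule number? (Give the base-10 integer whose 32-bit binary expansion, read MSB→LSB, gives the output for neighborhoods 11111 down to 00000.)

2158429205

  ##### -> #   bit 31 = 1  t=4,i=0
  ####. -> .   bit 30 = 0  t=2,i=18
  ###.# -> .   bit 29 = 0  t=2,i=19
  ###.. -> .   bit 28 = 0  t=0,i=2
  ##.## -> .   bit 27 = 0  t=0,i=21
  ##.#. -> .   bit 26 = 0  t=1,i=8
  ##..# -> .   bit 25 = 0  t=0,i=17
  ##... -> .   bit 24 = 0  t=0,i=3
  #.### -> #   bit 23 = 1  t=0,i=0
  #.##. -> .   bit 22 = 0  t=1,i=6
  #.#.# -> #   bit 21 = 1  t=1,i=9
  #.#.. -> .   bit 20 = 0  t=1,i=11
  #..## -> .   bit 19 = 0  t=0,i=18
  #..#. -> #   bit 18 = 1  t=1,i=13
  #...# -> #   bit 17 = 1  t=1,i=2
  #.... -> #   bit 16 = 1  t=0,i=4
  .#### -> .   bit 15 = 0  t=2,i=17
  .###. -> .   bit 14 = 0  t=0,i=1
  .##.# -> .   bit 13 = 0  t=0,i=20
  .##.. -> .   bit 12 = 0  t=2,i=3
  .#.## -> .   bit 11 = 0  t=0,i=13
  .#.#. -> #   bit 10 = 1  t=1,i=10
  .#..# -> .   bit 9 = 0  t=1,i=12
  .#... -> .   bit 8 = 0  t=0,i=8
  ..### -> .   bit 7 = 0  t=4,i=8
  ..##. -> .   bit 6 = 0  t=0,i=19
  ..#.# -> .   bit 5 = 0  t=0,i=12
  ..#.. -> #   bit 4 = 1  t=0,i=7
  ...## -> .   bit 3 = 0  t=2,i=8
  ...#. -> #   bit 2 = 1  t=0,i=6
  ....# -> .   bit 1 = 0  t=0,i=5
  ..... -> #   bit 0 = 1  t=1,i=17
  bits 10000000101001110000010000010101 = 2158429205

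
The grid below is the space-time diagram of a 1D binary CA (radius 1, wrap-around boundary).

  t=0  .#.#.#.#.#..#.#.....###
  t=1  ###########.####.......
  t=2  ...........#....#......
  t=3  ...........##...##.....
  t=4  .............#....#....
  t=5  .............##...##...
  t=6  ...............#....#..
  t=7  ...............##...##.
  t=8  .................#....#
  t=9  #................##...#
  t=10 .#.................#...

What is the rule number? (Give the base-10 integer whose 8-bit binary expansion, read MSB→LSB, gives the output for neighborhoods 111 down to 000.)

52

  ###|.  b7=0 t=0,i=21
  ##.|.  b6=0 t=0,i=22
  #.#|#  b5=1 t=0,i=0
  #..|#  b4=1 t=0,i=10
  .##|.  b3=0 t=0,i=20
  .#.|#  b2=1 t=0,i=1
  ..#|.  b1=0 t=0,i=11
  ...|.  b0=0 t=0,i=16
  bits 00110100 = 52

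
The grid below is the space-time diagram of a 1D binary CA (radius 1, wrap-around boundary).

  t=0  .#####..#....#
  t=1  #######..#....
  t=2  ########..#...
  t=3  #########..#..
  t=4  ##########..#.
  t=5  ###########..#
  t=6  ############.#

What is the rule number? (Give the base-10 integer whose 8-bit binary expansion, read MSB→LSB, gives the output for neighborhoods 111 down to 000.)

248

  ### -> #   bit 7 = 1  t=0,i=2
  ##. -> #   bit 6 = 1  t=0,i=5
  #.# -> #   bit 5 = 1  t=0,i=0
  #.. -> #   bit 4 = 1  t=0,i=6
  .## -> #   bit 3 = 1  t=0,i=1
  .#. -> .   bit 2 = 0  t=0,i=8
  ..# -> .   bit 1 = 0  t=0,i=7
  ... -> .   bit 0 = 0  t=0,i=10
  bits 11111000 = 248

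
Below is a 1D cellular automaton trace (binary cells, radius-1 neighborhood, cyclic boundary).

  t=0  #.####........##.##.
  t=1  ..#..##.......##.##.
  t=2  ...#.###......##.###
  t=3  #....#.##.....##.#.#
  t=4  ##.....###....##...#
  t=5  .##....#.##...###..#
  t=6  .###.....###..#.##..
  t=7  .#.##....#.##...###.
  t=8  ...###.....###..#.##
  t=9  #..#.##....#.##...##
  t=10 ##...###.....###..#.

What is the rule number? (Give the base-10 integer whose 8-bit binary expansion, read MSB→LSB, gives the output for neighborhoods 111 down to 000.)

  ###|.  b7=0 t=0,i=3
  ##.|#  b6=1 t=0,i=5
  #.#|.  b5=0 t=0,i=1
  #..|#  b4=1 t=0,i=6
  .##|#  b3=1 t=0,i=2
  .#.|.  b2=0 t=0,i=0
  ..#|.  b1=0 t=0,i=13
  ...|.  b0=0 t=0,i=7
  bits 01011000 = 88

88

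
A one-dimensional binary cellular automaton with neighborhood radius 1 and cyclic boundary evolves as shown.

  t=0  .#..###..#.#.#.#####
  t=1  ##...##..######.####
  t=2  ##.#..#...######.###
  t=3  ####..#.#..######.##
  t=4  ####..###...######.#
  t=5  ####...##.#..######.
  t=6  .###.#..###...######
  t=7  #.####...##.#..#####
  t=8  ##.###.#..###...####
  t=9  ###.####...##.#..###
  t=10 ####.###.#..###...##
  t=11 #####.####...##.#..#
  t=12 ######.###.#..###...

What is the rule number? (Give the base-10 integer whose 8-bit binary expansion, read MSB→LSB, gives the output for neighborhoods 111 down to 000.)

229

  ### -> #   bit 7 = 1  t=0,i=5
  ##. -> #   bit 6 = 1  t=0,i=6
  #.# -> #   bit 5 = 1  t=0,i=0
  #.. -> .   bit 4 = 0  t=0,i=2
  .## -> .   bit 3 = 0  t=0,i=4
  .#. -> #   bit 2 = 1  t=0,i=1
  ..# -> .   bit 1 = 0  t=0,i=3
  ... -> #   bit 0 = 1  t=1,i=3
  bits 11100101 = 229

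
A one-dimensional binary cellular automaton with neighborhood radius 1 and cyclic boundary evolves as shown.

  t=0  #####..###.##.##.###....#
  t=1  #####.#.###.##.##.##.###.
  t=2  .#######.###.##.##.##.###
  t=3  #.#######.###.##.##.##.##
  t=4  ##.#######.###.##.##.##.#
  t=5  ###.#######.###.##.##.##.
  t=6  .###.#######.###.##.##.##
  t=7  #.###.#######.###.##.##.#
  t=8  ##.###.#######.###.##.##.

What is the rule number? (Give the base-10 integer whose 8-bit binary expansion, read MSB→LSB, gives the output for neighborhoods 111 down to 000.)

  nb ###: next=#  (t=0,i=0, bit7=1)
  nb ##.: next=#  (t=0,i=4, bit6=1)
  nb #.#: next=#  (t=0,i=10, bit5=1)
  nb #..: next=.  (t=0,i=5, bit4=0)
  nb .##: next=.  (t=0,i=7, bit3=0)
  nb .#.: next=#  (t=1,i=6, bit2=1)
  nb ..#: next=#  (t=0,i=6, bit1=1)
  nb ...: next=#  (t=0,i=21, bit0=1)
  bits 11100111 = 231

231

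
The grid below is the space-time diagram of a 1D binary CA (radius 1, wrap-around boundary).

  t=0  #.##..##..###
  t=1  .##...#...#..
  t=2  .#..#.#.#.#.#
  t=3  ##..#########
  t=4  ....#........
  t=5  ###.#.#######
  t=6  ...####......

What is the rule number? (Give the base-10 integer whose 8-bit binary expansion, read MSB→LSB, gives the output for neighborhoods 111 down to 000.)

45

  nb ###: next=.  (t=0,i=11, bit7=0)
  nb ##.: next=.  (t=0,i=0, bit6=0)
  nb #.#: next=#  (t=0,i=1, bit5=1)
  nb #..: next=.  (t=0,i=4, bit4=0)
  nb .##: next=#  (t=0,i=2, bit3=1)
  nb .#.: next=#  (t=1,i=6, bit2=1)
  nb ..#: next=.  (t=0,i=5, bit1=0)
  nb ...: next=#  (t=1,i=4, bit0=1)
  bits 00101101 = 45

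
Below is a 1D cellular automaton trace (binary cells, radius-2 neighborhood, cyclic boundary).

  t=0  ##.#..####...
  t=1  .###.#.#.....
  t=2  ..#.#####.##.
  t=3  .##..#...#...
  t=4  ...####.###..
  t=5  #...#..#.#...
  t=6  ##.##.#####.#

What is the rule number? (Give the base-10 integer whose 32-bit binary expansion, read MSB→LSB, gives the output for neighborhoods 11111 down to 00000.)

  [31] ##### => .  t=2,i=6
  [30] ####. => .  t=0,i=8
  [29] ###.# => .  t=1,i=3
  [28] ###.. => .  t=0,i=9
  [27] ##.## => #  t=2,i=9
  [26] ##.#. => #  t=0,i=2
  [25] ##..# => #  t=3,i=3
  [24] ##... => .  t=0,i=10
  [23] #.### => .  t=2,i=4
  [22] #.##. => .  t=2,i=10
  [21] #.#.# => #  t=1,i=5
  [20] #.#.. => #  t=0,i=3
  [19] #..## => #  t=0,i=5
  [18] #..#. => #  t=3,i=4
  [17] #...# => .  t=0,i=11
  [16] #.... => .  t=1,i=9
  [15] .#### => #  t=0,i=7
  [14] .###. => #  t=1,i=2
  [13] .##.# => #  t=0,i=1
  [12] .##.. => .  t=2,i=11
  [11] .#.## => .  t=2,i=3
  [10] .#.#. => #  t=1,i=6
  [9] .#..# => .  t=0,i=4
  [8] .#... => #  t=1,i=8
  [7] ..### => .  t=0,i=6
  [6] ..##. => .  t=0,i=0
  [5] ..#.# => #  t=2,i=2
  [4] ..#.. => #  t=3,i=5
  [3] ...## => .  t=0,i=12
  [2] ...#. => #  t=2,i=1
  [1] ....# => .  t=1,i=12
  [0] ..... => #  t=1,i=10
  bits 00001110001111001110010100110101 = 238871861

238871861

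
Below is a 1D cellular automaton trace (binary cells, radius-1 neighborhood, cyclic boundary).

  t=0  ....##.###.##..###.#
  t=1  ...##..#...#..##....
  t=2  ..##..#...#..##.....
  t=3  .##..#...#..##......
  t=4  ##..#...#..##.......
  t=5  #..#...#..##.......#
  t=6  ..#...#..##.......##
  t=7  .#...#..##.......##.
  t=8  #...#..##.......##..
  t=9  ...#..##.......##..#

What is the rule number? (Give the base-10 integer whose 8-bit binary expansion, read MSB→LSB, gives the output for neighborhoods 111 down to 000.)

  nb ###: next=.  (t=0,i=8, bit7=0)
  nb ##.: next=.  (t=0,i=5, bit6=0)
  nb #.#: next=.  (t=0,i=6, bit5=0)
  nb #..: next=.  (t=0,i=0, bit4=0)
  nb .##: next=#  (t=0,i=4, bit3=1)
  nb .#.: next=.  (t=0,i=19, bit2=0)
  nb ..#: next=#  (t=0,i=3, bit1=1)
  nb ...: next=.  (t=0,i=1, bit0=0)
  bits 00001010 = 10

10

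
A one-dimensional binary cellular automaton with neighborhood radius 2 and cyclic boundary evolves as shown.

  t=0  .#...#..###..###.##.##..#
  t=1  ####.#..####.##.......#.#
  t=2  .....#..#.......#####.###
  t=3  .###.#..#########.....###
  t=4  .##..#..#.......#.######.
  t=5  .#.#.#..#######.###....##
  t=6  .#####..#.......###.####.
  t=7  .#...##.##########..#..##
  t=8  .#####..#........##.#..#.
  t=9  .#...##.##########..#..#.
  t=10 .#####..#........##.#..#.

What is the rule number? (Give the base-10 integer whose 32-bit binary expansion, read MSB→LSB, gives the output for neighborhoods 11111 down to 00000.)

  nb #####: next=.  (t=1,i=1, bit31=0)
  nb ####.: next=.  (t=1,i=2, bit30=0)
  nb ###.#: next=.  (t=0,i=15, bit29=0)
  nb ###..: next=#  (t=0,i=10, bit28=1)
  nb ##.##: next=.  (t=0,i=16, bit27=0)
  nb ##.#.: next=.  (t=1,i=4, bit26=0)
  nb ##..#: next=#  (t=0,i=11, bit25=1)
  nb ##...: next=.  (t=1,i=15, bit24=0)
  nb #.###: next=#  (t=1,i=24, bit23=1)
  nb #.##.: next=.  (t=0,i=17, bit22=0)
  nb #.#.#: next=#  (t=5,i=1, bit21=1)
  nb #.#..: next=#  (t=0,i=1, bit20=1)
  nb #..##: next=.  (t=0,i=7, bit19=0)
  nb #..#.: next=.  (t=0,i=23, bit18=0)
  nb #...#: next=#  (t=0,i=3, bit17=1)
  nb #....: next=#  (t=1,i=16, bit16=1)
  nb .####: next=.  (t=1,i=0, bit15=0)
  nb .###.: next=#  (t=0,i=9, bit14=1)
  nb .##.#: next=.  (t=0,i=18, bit13=0)
  nb .##..: next=.  (t=0,i=21, bit12=0)
  nb .#.##: next=#  (t=1,i=23, bit11=1)
  nb .#.#.: next=#  (t=0,i=0, bit10=1)
  nb .#..#: next=.  (t=0,i=6, bit9=0)
  nb .#...: next=#  (t=0,i=2, bit8=1)
  nb ..###: next=#  (t=0,i=8, bit7=1)
  nb ..##.: next=#  (t=4,i=1, bit6=1)
  nb ..#.#: next=#  (t=0,i=24, bit5=1)
  nb ..#..: next=#  (t=0,i=5, bit4=1)
  nb ...##: next=#  (t=2,i=15, bit3=1)
  nb ...#.: next=.  (t=0,i=4, bit2=0)
  nb ....#: next=#  (t=1,i=20, bit1=1)
  nb .....: next=#  (t=1,i=17, bit0=1)
  bits 00010010101100110100110111111011 = 313740795

313740795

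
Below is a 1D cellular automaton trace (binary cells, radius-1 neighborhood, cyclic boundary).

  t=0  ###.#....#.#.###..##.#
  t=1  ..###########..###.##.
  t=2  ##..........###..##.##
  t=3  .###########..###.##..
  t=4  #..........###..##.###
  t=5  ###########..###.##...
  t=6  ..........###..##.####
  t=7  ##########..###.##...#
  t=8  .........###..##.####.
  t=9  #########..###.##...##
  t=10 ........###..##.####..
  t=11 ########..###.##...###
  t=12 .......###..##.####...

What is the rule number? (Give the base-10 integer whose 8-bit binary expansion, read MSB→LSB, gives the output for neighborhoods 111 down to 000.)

  nb ###: next=.  (t=0,i=0, bit7=0)
  nb ##.: next=#  (t=0,i=2, bit6=1)
  nb #.#: next=#  (t=0,i=3, bit5=1)
  nb #..: next=#  (t=0,i=5, bit4=1)
  nb .##: next=.  (t=0,i=13, bit3=0)
  nb .#.: next=#  (t=0,i=4, bit2=1)
  nb ..#: next=#  (t=0,i=8, bit1=1)
  nb ...: next=#  (t=0,i=6, bit0=1)
  bits 01110111 = 119

119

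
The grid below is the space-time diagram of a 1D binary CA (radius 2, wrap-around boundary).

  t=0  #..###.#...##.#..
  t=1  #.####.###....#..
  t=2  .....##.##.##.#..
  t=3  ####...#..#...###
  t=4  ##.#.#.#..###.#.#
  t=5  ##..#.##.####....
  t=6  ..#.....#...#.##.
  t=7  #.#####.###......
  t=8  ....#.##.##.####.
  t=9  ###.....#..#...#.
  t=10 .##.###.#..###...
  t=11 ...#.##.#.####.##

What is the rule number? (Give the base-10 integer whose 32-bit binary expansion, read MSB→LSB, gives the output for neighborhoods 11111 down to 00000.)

  ##### -> #   bit 31 = 1  t=3,i=0
  ####. -> .   bit 30 = 0  t=1,i=4
  ###.# -> #   bit 29 = 1  t=0,i=5
  ###.. -> #   bit 28 = 1  t=1,i=9
  ##.## -> #   bit 27 = 1  t=1,i=6
  ##.#. -> .   bit 26 = 0  t=0,i=6
  ##..# -> #   bit 25 = 1  t=5,i=2
  ##... -> .   bit 24 = 0  t=1,i=10
  #.### -> .   bit 23 = 0  t=1,i=2
  #.##. -> .   bit 22 = 0  t=2,i=8
  #.#.# -> .   bit 21 = 0  t=4,i=3
  #.#.. -> #   bit 20 = 1  t=0,i=7
  #..## -> #   bit 19 = 1  t=0,i=2
  #..#. -> .   bit 18 = 0  t=0,i=16
  #...# -> #   bit 17 = 1  t=0,i=9
  #.... -> #   bit 16 = 1  t=1,i=11
  .#### -> .   bit 15 = 0  t=1,i=3
  .###. -> #   bit 14 = 1  t=0,i=4
  .##.# -> .   bit 13 = 0  t=0,i=12
  .##.. -> .   bit 12 = 0  t=5,i=1
  .#.## -> .   bit 11 = 0  t=1,i=1
  .#.#. -> #   bit 10 = 1  t=4,i=4
  .#..# -> .   bit 9 = 0  t=0,i=1
  .#... -> #   bit 8 = 1  t=0,i=8
  ..### -> #   bit 7 = 1  t=0,i=3
  ..##. -> .   bit 6 = 0  t=0,i=11
  ..#.# -> .   bit 5 = 0  t=1,i=0
  ..#.. -> #   bit 4 = 1  t=0,i=0
  ...## -> .   bit 3 = 0  t=0,i=10
  ...#. -> .   bit 2 = 0  t=1,i=13
  ....# -> #   bit 1 = 1  t=1,i=12
  ..... -> #   bit 0 = 1  t=2,i=0
  bits 10111010000110110100010110010011 = 3122349459

3122349459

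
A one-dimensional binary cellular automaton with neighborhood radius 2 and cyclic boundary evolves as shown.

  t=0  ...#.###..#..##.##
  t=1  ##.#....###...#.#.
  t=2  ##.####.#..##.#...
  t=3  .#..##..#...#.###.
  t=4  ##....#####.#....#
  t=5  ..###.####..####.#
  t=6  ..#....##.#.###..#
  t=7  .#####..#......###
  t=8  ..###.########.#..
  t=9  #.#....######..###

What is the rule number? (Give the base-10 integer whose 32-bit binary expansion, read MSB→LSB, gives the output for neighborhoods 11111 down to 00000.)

3277300147

  ##### -> #   bit 31 = 1  t=4,i=8
  ####. -> #   bit 30 = 1  t=2,i=5
  ###.# -> .   bit 29 = 0  t=2,i=6
  ###.. -> .   bit 28 = 0  t=0,i=7
  ##.## -> .   bit 27 = 0  t=0,i=15
  ##.#. -> .   bit 26 = 0  t=1,i=2
  ##..# -> #   bit 25 = 1  t=0,i=8
  ##... -> #   bit 24 = 1  t=0,i=0
  #.### -> .   bit 23 = 0  t=0,i=5
  #.##. -> #   bit 22 = 1  t=0,i=16
  #.#.# -> .   bit 21 = 0  t=1,i=16
  #.#.. -> #   bit 20 = 1  t=1,i=3
  #..## -> .   bit 19 = 0  t=0,i=12
  #..#. -> #   bit 18 = 1  t=0,i=9
  #...# -> #   bit 17 = 1  t=0,i=1
  #.... -> #   bit 16 = 1  t=1,i=5
  .#### -> #   bit 15 = 1  t=2,i=4
  .###. -> .   bit 14 = 0  t=0,i=6
  .##.# -> #   bit 13 = 1  t=0,i=14
  .##.. -> .   bit 12 = 0  t=0,i=17
  .#.## -> .   bit 11 = 0  t=0,i=4
  .#.#. -> .   bit 10 = 0  t=1,i=15
  .#..# -> .   bit 9 = 0  t=0,i=11
  .#... -> #   bit 8 = 1  t=1,i=4
  ..### -> #   bit 7 = 1  t=1,i=8
  ..##. -> .   bit 6 = 0  t=0,i=13
  ..#.# -> #   bit 5 = 1  t=0,i=3
  ..#.. -> #   bit 4 = 1  t=0,i=10
  ...## -> .   bit 3 = 0  t=1,i=7
  ...#. -> .   bit 2 = 0  t=0,i=2
  ....# -> #   bit 1 = 1  t=1,i=6
  ..... -> #   bit 0 = 1  t=7,i=11
  bits 11000011010101111010000110110011 = 3277300147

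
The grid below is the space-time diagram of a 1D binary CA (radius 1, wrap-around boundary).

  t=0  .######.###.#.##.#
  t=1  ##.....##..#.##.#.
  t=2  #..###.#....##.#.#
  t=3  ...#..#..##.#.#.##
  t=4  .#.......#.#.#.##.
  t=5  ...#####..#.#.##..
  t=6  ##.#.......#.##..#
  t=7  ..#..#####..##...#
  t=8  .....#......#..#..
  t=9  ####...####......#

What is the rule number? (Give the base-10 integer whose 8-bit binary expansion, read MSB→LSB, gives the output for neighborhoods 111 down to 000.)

41

  nb ###: next=.  (t=0,i=2, bit7=0)
  nb ##.: next=.  (t=0,i=6, bit6=0)
  nb #.#: next=#  (t=0,i=0, bit5=1)
  nb #..: next=.  (t=1,i=2, bit4=0)
  nb .##: next=#  (t=0,i=1, bit3=1)
  nb .#.: next=.  (t=0,i=12, bit2=0)
  nb ..#: next=.  (t=1,i=6, bit1=0)
  nb ...: next=#  (t=1,i=3, bit0=1)
  bits 00101001 = 41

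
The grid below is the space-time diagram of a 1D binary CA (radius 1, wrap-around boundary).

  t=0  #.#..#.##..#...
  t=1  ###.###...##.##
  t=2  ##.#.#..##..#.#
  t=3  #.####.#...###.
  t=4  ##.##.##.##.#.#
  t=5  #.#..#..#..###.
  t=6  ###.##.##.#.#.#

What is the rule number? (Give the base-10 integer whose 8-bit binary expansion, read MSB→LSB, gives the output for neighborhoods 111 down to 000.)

167

  ### -> #   bit 7 = 1  t=1,i=0
  ##. -> .   bit 6 = 0  t=0,i=8
  #.# -> #   bit 5 = 1  t=0,i=1
  #.. -> .   bit 4 = 0  t=0,i=3
  .## -> .   bit 3 = 0  t=0,i=7
  .#. -> #   bit 2 = 1  t=0,i=0
  ..# -> #   bit 1 = 1  t=0,i=4
  ... -> #   bit 0 = 1  t=0,i=13
  bits 10100111 = 167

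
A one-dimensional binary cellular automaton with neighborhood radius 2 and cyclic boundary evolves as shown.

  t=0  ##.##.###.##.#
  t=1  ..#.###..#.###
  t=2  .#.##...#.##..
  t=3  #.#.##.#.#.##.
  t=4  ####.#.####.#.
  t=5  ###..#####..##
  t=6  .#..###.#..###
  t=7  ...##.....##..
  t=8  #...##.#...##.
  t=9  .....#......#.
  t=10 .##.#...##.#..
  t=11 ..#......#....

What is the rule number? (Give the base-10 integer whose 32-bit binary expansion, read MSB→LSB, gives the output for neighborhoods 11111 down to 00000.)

  #####|.  b31=0 t=5,i=0
  ####.|#  b30=1 t=4,i=2
  ###.#|.  b29=0 t=0,i=1
  ###..|.  b28=0 t=1,i=6
  ##.##|#  b27=1 t=0,i=2
  ##.#.|.  b26=0 t=3,i=6
  ##..#|.  b25=0 t=1,i=0
  ##...|#  b24=1 t=2,i=5
  #.###|#  b23=1 t=0,i=6
  #.##.|.  b22=0 t=0,i=3
  #.#.#|#  b21=1 t=3,i=0
  #.#..|.  b20=0 t=6,i=1
  #..##|#  b19=1 t=5,i=4
  #..#.|#  b18=1 t=1,i=1
  #...#|.  b17=0 t=2,i=6
  #....|.  b16=0 t=7,i=6
  .####|#  b15=1 t=4,i=1
  .###.|.  b14=0 t=0,i=0
  .##.#|#  b13=1 t=0,i=4
  .##..|#  b12=1 t=2,i=4
  .#.##|#  b11=1 t=1,i=3
  .#.#.|#  b10=1 t=3,i=1
  .#..#|.  b9=0 t=6,i=2
  .#...|.  b8=0 t=8,i=1
  ..###|#  b7=1 t=5,i=5
  ..##.|.  b6=0 t=7,i=3
  ..#.#|.  b5=0 t=1,i=2
  ..#..|.  b4=0 t=9,i=5
  ...##|.  b3=0 t=7,i=2
  ...#.|#  b2=1 t=2,i=0
  ....#|.  b1=0 t=7,i=1
  .....|#  b0=1 t=7,i=0
  bits 01001001101011001011110010000101 = 1236057221

1236057221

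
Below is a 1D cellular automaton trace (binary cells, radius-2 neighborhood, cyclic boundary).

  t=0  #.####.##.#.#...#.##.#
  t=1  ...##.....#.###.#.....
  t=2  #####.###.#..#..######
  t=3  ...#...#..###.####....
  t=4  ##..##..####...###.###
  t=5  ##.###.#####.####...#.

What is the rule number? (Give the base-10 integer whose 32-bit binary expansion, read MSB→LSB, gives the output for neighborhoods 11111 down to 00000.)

  [31] ##### => .  t=2,i=0
  [30] ####. => #  t=0,i=4
  [29] ###.# => .  t=0,i=5
  [28] ###.. => #  t=3,i=17
  [27] ##.## => .  t=0,i=1
  [26] ##.#. => .  t=0,i=9
  [25] ##..# => .  t=4,i=2
  [24] ##... => .  t=1,i=5
  [23] #.### => .  t=0,i=2
  [22] #.##. => .  t=0,i=7
  [21] #.#.# => #  t=0,i=10
  [20] #.#.. => #  t=0,i=12
  [19] #..## => #  t=2,i=15
  [18] #..#. => #  t=2,i=12
  [17] #...# => #  t=0,i=14
  [16] #.... => #  t=1,i=6
  [15] .#### => #  t=0,i=3
  [14] .###. => #  t=1,i=13
  [13] .##.# => .  t=0,i=0
  [12] .##.. => #  t=1,i=4
  [11] .#.## => .  t=0,i=17
  [10] .#.#. => .  t=0,i=11
  [9] .#..# => #  t=2,i=11
  [8] .#... => #  t=0,i=13
  [7] ..### => #  t=2,i=16
  [6] ..##. => #  t=1,i=3
  [5] ..#.# => #  t=0,i=16
  [4] ..#.. => .  t=2,i=13
  [3] ...## => #  t=1,i=2
  [2] ...#. => .  t=0,i=15
  [1] ....# => #  t=1,i=1
  [0] ..... => #  t=1,i=0
  bits 01010000001111111101001111101011 = 1346360299

1346360299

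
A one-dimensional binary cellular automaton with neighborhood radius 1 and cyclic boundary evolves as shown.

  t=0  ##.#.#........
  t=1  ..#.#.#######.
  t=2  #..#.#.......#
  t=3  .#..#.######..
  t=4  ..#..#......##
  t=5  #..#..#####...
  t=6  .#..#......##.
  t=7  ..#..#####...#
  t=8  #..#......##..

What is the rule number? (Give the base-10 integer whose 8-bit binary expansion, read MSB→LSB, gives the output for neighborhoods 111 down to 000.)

  ### -> .   bit 7 = 0  t=1,i=7
  ##. -> .   bit 6 = 0  t=0,i=1
  #.# -> #   bit 5 = 1  t=0,i=2
  #.. -> #   bit 4 = 1  t=0,i=6
  .## -> .   bit 3 = 0  t=0,i=0
  .#. -> .   bit 2 = 0  t=0,i=3
  ..# -> .   bit 1 = 0  t=0,i=13
  ... -> #   bit 0 = 1  t=0,i=7
  bits 00110001 = 49

49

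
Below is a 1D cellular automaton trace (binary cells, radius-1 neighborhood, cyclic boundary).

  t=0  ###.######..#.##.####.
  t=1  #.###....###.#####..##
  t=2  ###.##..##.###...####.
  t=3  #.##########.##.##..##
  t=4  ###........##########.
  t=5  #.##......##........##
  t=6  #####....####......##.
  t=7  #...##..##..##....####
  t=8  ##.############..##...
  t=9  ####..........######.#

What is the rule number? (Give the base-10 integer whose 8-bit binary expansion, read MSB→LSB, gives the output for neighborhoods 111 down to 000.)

122

  ###|.  b7=0 t=0,i=1
  ##.|#  b6=1 t=0,i=2
  #.#|#  b5=1 t=0,i=3
  #..|#  b4=1 t=0,i=10
  .##|#  b3=1 t=0,i=0
  .#.|.  b2=0 t=0,i=12
  ..#|#  b1=1 t=0,i=11
  ...|.  b0=0 t=1,i=6
  bits 01111010 = 122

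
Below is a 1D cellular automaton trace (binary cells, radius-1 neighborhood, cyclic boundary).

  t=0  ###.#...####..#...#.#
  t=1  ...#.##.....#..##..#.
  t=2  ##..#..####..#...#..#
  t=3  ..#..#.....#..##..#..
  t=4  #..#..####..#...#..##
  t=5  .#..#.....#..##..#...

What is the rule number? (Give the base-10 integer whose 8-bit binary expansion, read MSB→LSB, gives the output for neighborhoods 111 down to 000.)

  ###|.  b7=0 t=0,i=0
  ##.|.  b6=0 t=0,i=2
  #.#|#  b5=1 t=0,i=3
  #..|#  b4=1 t=0,i=5
  .##|.  b3=0 t=0,i=8
  .#.|.  b2=0 t=0,i=4
  ..#|.  b1=0 t=0,i=7
  ...|#  b0=1 t=0,i=6
  bits 00110001 = 49

49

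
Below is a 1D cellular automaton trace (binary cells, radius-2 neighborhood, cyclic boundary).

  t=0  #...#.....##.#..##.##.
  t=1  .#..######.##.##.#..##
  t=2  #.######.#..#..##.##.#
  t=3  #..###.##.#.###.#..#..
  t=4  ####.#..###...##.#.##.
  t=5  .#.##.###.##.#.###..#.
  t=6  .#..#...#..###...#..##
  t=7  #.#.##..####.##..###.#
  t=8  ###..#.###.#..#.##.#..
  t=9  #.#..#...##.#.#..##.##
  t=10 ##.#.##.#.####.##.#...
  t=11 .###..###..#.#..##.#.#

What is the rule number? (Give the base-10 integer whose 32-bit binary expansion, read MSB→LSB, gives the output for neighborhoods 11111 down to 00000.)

  nb #####: next=#  (t=1,i=6, bit31=1)
  nb ####.: next=.  (t=1,i=8, bit30=0)
  nb ###.#: next=#  (t=1,i=9, bit29=1)
  nb ###..: next=#  (t=4,i=10, bit28=1)
  nb ##.##: next=.  (t=0,i=18, bit27=0)
  nb ##.#.: next=#  (t=0,i=12, bit26=1)
  nb ##..#: next=.  (t=5,i=18, bit25=0)
  nb ##...: next=#  (t=4,i=11, bit24=1)
  nb #.###: next=.  (t=2,i=2, bit23=0)
  nb #.##.: next=.  (t=0,i=19, bit22=0)
  nb #.#.#: next=#  (t=3,i=10, bit21=1)
  nb #.#..: next=.  (t=0,i=0, bit20=0)
  nb #..##: next=#  (t=0,i=15, bit19=1)
  nb #..#.: next=.  (t=2,i=11, bit18=0)
  nb #...#: next=.  (t=0,i=2, bit17=0)
  nb #....: next=#  (t=0,i=6, bit16=1)
  nb .####: next=#  (t=1,i=5, bit15=1)
  nb .###.: next=.  (t=3,i=4, bit14=0)
  nb .##.#: next=#  (t=0,i=11, bit13=1)
  nb .##..: next=#  (t=7,i=5, bit12=1)
  nb .#.##: next=.  (t=3,i=11, bit11=0)
  nb .#.#.: next=#  (t=9,i=13, bit10=1)
  nb .#..#: next=#  (t=0,i=14, bit9=1)
  nb .#...: next=#  (t=0,i=1, bit8=1)
  nb ..###: next=#  (t=1,i=4, bit7=1)
  nb ..##.: next=.  (t=0,i=10, bit6=0)
  nb ..#.#: next=#  (t=5,i=1, bit5=1)
  nb ..#..: next=#  (t=0,i=4, bit4=1)
  nb ...##: next=#  (t=0,i=9, bit3=1)
  nb ...#.: next=.  (t=0,i=3, bit2=0)
  nb ....#: next=#  (t=0,i=8, bit1=1)
  nb .....: next=#  (t=0,i=7, bit0=1)
  bits 10110101001010011011011110111011 = 3039410107

3039410107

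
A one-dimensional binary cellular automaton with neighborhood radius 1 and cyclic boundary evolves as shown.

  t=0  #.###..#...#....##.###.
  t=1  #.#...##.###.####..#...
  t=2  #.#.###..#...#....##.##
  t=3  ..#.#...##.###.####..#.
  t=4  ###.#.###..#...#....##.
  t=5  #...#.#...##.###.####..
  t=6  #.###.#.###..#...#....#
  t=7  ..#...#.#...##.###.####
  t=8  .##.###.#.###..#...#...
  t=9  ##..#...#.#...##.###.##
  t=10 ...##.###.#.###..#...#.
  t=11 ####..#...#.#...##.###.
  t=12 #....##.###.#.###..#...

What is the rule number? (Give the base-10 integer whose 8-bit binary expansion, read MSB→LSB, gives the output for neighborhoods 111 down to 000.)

15

  [7] ### => .  t=0,i=3
  [6] ##. => .  t=0,i=4
  [5] #.# => .  t=0,i=1
  [4] #.. => .  t=0,i=5
  [3] .## => #  t=0,i=2
  [2] .#. => #  t=0,i=0
  [1] ..# => #  t=0,i=6
  [0] ... => #  t=0,i=9
  bits 00001111 = 15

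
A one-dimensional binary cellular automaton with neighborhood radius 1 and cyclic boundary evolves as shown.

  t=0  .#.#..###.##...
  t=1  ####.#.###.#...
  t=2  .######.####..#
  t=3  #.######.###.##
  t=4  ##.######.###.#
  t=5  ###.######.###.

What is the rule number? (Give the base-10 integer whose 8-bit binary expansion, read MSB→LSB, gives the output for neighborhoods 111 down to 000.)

  [7] ### => #  t=0,i=7
  [6] ##. => #  t=0,i=8
  [5] #.# => #  t=0,i=2
  [4] #.. => .  t=0,i=4
  [3] .## => .  t=0,i=6
  [2] .#. => #  t=0,i=1
  [1] ..# => #  t=0,i=0
  [0] ... => .  t=0,i=13
  bits 11100110 = 230

230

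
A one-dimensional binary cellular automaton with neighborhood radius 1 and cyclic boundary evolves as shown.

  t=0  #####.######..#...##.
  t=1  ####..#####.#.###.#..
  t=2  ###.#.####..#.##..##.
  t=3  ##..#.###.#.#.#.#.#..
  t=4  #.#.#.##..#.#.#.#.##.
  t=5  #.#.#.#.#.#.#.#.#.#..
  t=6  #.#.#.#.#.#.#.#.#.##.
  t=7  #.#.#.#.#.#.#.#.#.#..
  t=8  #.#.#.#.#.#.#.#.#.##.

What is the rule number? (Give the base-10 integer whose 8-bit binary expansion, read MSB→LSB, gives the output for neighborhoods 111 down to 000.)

  ### -> #   bit 7 = 1  t=0,i=1
  ##. -> .   bit 6 = 0  t=0,i=4
  #.# -> .   bit 5 = 0  t=0,i=5
  #.. -> #   bit 4 = 1  t=0,i=12
  .## -> #   bit 3 = 1  t=0,i=0
  .#. -> #   bit 2 = 1  t=0,i=14
  ..# -> .   bit 1 = 0  t=0,i=13
  ... -> #   bit 0 = 1  t=0,i=16
  bits 10011101 = 157

157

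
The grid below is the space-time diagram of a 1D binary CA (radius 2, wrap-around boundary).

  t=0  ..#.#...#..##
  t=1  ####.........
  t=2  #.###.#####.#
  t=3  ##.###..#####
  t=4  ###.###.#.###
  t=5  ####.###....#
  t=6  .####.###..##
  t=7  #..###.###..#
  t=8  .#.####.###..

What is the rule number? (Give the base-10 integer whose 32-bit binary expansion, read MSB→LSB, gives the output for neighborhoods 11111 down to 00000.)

  ##### -> #   bit 31 = 1  t=2,i=8
  ####. -> #   bit 30 = 1  t=1,i=2
  ###.# -> #   bit 29 = 1  t=2,i=4
  ###.. -> #   bit 28 = 1  t=1,i=3
  ##.## -> #   bit 27 = 1  t=2,i=1
  ##.#. -> #   bit 26 = 1  t=4,i=7
  ##..# -> #   bit 25 = 1  t=0,i=0
  ##... -> #   bit 24 = 1  t=1,i=4
  #.### -> .   bit 23 = 0  t=2,i=2
  #.##. -> #   bit 22 = 1  t=2,i=12
  #.#.# -> .   bit 21 = 0  t=4,i=8
  #.#.. -> .   bit 20 = 0  t=0,i=4
  #..## -> .   bit 19 = 0  t=0,i=10
  #..#. -> #   bit 18 = 1  t=0,i=1
  #...# -> .   bit 17 = 0  t=0,i=6
  #.... -> .   bit 16 = 0  t=1,i=5
  .#### -> .   bit 15 = 0  t=1,i=1
  .###. -> #   bit 14 = 1  t=2,i=3
  .##.# -> #   bit 13 = 1  t=2,i=0
  .##.. -> .   bit 12 = 0  t=0,i=12
  .#.## -> .   bit 11 = 0  t=4,i=9
  .#.#. -> #   bit 10 = 1  t=0,i=3
  .#..# -> .   bit 9 = 0  t=0,i=9
  .#... -> .   bit 8 = 0  t=0,i=5
  ..### -> #   bit 7 = 1  t=1,i=0
  ..##. -> .   bit 6 = 0  t=0,i=11
  ..#.# -> #   bit 5 = 1  t=0,i=2
  ..#.. -> .   bit 4 = 0  t=0,i=8
  ...## -> #   bit 3 = 1  t=1,i=12
  ...#. -> .   bit 2 = 0  t=0,i=7
  ....# -> .   bit 1 = 0  t=1,i=11
  ..... -> #   bit 0 = 1  t=1,i=6
  bits 11111111010001000110010010101001 = 4282672297

4282672297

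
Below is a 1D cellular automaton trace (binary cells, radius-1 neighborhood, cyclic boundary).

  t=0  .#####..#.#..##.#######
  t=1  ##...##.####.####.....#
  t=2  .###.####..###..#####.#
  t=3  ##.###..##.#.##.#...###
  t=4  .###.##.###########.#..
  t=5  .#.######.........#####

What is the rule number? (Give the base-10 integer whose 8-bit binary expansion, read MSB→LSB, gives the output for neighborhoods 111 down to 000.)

  [7] ### => .  t=0,i=2
  [6] ##. => #  t=0,i=5
  [5] #.# => #  t=0,i=0
  [4] #.. => #  t=0,i=6
  [3] .## => #  t=0,i=1
  [2] .#. => #  t=0,i=8
  [1] ..# => .  t=0,i=7
  [0] ... => #  t=1,i=3
  bits 01111101 = 125

125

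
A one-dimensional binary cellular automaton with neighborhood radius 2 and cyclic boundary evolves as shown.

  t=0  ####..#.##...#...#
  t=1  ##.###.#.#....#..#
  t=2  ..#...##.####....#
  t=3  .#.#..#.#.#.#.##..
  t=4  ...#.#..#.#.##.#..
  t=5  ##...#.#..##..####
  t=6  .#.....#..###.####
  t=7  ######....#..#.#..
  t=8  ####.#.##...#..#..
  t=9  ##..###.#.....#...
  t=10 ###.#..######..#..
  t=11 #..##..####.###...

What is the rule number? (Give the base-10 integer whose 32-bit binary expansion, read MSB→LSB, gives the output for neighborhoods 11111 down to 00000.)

  #####|#  b31=1 t=0,i=1
  ####.|.  b30=0 t=0,i=2
  ###.#|.  b29=0 t=1,i=1
  ###..|#  b28=1 t=0,i=3
  ##.##|#  b27=1 t=1,i=2
  ##.#.|#  b26=1 t=1,i=6
  ##..#|#  b25=1 t=0,i=4
  ##...|.  b24=0 t=0,i=10
  #.###|.  b23=0 t=1,i=3
  #.##.|.  b22=0 t=0,i=8
  #.#.#|#  b21=1 t=1,i=7
  #.#..|#  b20=1 t=1,i=9
  #..##|.  b19=0 t=1,i=16
  #..#.|#  b18=1 t=0,i=5
  #...#|.  b17=0 t=0,i=11
  #....|#  b16=1 t=1,i=11
  .####|#  b15=1 t=0,i=0
  .###.|.  b14=0 t=1,i=0
  .##.#|.  b13=0 t=2,i=7
  .##..|#  b12=1 t=0,i=9
  .#.##|#  b11=1 t=0,i=7
  .#.#.|.  b10=0 t=1,i=8
  .#..#|.  b9=0 t=1,i=15
  .#...|#  b8=1 t=0,i=14
  ..###|#  b7=1 t=0,i=17
  ..##.|#  b6=1 t=2,i=6
  ..#.#|.  b5=0 t=0,i=6
  ..#..|.  b4=0 t=0,i=13
  ...##|.  b3=0 t=0,i=16
  ...#.|.  b2=0 t=0,i=12
  ....#|#  b1=1 t=1,i=12
  .....|#  b0=1 t=4,i=0
  bits 10011110001101011001100111000011 = 2654312899

2654312899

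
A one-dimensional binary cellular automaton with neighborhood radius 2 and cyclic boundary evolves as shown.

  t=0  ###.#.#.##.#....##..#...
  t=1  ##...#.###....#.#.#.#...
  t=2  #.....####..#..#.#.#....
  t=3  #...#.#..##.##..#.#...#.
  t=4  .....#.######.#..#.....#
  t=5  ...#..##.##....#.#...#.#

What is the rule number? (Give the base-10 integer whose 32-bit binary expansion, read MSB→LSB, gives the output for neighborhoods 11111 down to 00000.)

2596826834

  ##### -> #   bit 31 = 1  t=4,i=9
  ####. -> .   bit 30 = 0  t=2,i=8
  ###.# -> .   bit 29 = 0  t=0,i=2
  ###.. -> #   bit 28 = 1  t=1,i=9
  ##.## -> #   bit 27 = 1  t=3,i=11
  ##.#. -> .   bit 26 = 0  t=0,i=3
  ##..# -> #   bit 25 = 1  t=0,i=18
  ##... -> .   bit 24 = 0  t=1,i=2
  #.### -> #   bit 23 = 1  t=1,i=7
  #.##. -> #   bit 22 = 1  t=0,i=8
  #.#.# -> .   bit 21 = 0  t=0,i=4
  #.#.. -> .   bit 20 = 0  t=0,i=11
  #..## -> #   bit 19 = 1  t=3,i=8
  #..#. -> .   bit 18 = 0  t=0,i=19
  #...# -> .   bit 17 = 0  t=0,i=22
  #.... -> .   bit 16 = 0  t=0,i=13
  .#### -> .   bit 15 = 0  t=2,i=7
  .###. -> #   bit 14 = 1  t=0,i=1
  .##.# -> #   bit 13 = 1  t=0,i=9
  .##.. -> .   bit 12 = 0  t=0,i=17
  .#.## -> #   bit 11 = 1  t=0,i=7
  .#.#. -> #   bit 10 = 1  t=0,i=5
  .#..# -> #   bit 9 = 1  t=2,i=13
  .#... -> .   bit 8 = 0  t=0,i=12
  ..### -> #   bit 7 = 1  t=0,i=0
  ..##. -> #   bit 6 = 1  t=0,i=16
  ..#.# -> .   bit 5 = 0  t=1,i=5
  ..#.. -> #   bit 4 = 1  t=0,i=20
  ...## -> .   bit 3 = 0  t=0,i=15
  ...#. -> .   bit 2 = 0  t=1,i=4
  ....# -> #   bit 1 = 1  t=0,i=14
  ..... -> .   bit 0 = 0  t=2,i=3
  bits 10011010110010000110111011010010 = 2596826834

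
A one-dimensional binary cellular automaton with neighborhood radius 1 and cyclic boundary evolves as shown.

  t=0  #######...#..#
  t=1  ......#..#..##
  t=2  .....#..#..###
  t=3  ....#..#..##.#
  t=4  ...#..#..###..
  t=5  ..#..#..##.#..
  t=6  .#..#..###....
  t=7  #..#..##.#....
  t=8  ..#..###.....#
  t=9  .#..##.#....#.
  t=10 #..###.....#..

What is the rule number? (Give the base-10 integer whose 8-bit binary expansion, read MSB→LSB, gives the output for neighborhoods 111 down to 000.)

74

  [7] ### => .  t=0,i=0
  [6] ##. => #  t=0,i=6
  [5] #.# => .  t=3,i=12
  [4] #.. => .  t=0,i=7
  [3] .## => #  t=0,i=13
  [2] .#. => .  t=0,i=10
  [1] ..# => #  t=0,i=9
  [0] ... => .  t=0,i=8
  bits 01001010 = 74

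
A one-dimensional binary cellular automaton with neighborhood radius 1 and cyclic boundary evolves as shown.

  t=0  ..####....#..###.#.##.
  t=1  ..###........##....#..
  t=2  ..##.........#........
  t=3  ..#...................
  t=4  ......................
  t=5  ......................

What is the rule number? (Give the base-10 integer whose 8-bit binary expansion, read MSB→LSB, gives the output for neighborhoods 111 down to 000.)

  [7] ### => #  t=0,i=3
  [6] ##. => .  t=0,i=5
  [5] #.# => .  t=0,i=16
  [4] #.. => .  t=0,i=6
  [3] .## => #  t=0,i=2
  [2] .#. => .  t=0,i=10
  [1] ..# => .  t=0,i=1
  [0] ... => .  t=0,i=0
  bits 10001000 = 136

136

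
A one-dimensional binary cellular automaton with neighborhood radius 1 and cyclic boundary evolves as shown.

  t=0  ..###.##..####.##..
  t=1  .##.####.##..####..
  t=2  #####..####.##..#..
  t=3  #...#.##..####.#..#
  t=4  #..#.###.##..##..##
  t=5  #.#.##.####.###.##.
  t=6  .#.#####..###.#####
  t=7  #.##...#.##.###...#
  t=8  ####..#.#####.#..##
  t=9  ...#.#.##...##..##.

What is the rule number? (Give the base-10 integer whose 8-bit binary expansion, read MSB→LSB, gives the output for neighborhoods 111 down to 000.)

106

  nb ###: next=.  (t=0,i=3, bit7=0)
  nb ##.: next=#  (t=0,i=4, bit6=1)
  nb #.#: next=#  (t=0,i=5, bit5=1)
  nb #..: next=.  (t=0,i=8, bit4=0)
  nb .##: next=#  (t=0,i=2, bit3=1)
  nb .#.: next=.  (t=2,i=16, bit2=0)
  nb ..#: next=#  (t=0,i=1, bit1=1)
  nb ...: next=.  (t=0,i=0, bit0=0)
  bits 01101010 = 106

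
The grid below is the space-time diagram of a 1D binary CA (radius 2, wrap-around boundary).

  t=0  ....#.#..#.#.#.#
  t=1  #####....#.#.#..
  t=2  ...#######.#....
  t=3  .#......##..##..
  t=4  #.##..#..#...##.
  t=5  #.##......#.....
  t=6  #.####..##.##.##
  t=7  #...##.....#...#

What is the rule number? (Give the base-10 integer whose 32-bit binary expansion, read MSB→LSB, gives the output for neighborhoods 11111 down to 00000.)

1902203174

  nb #####: next=.  (t=1,i=2, bit31=0)
  nb ####.: next=#  (t=1,i=3, bit30=1)
  nb ###.#: next=#  (t=2,i=9, bit29=1)
  nb ###..: next=#  (t=1,i=4, bit28=1)
  nb ##.##: next=.  (t=6,i=1, bit27=0)
  nb ##.#.: next=.  (t=2,i=10, bit26=0)
  nb ##..#: next=.  (t=3,i=10, bit25=0)
  nb ##...: next=#  (t=1,i=5, bit24=1)
  nb #.###: next=.  (t=6,i=2, bit23=0)
  nb #.##.: next=#  (t=4,i=2, bit22=1)
  nb #.#.#: next=#  (t=0,i=11, bit21=1)
  nb #.#..: next=.  (t=0,i=6, bit20=0)
  nb #..##: next=.  (t=1,i=15, bit19=0)
  nb #..#.: next=.  (t=0,i=8, bit18=0)
  nb #...#: next=.  (t=3,i=15, bit17=0)
  nb #....: next=#  (t=0,i=1, bit16=1)
  nb .####: next=.  (t=1,i=1, bit15=0)
  nb .###.: next=#  (t=6,i=15, bit14=1)
  nb .##.#: next=.  (t=4,i=14, bit13=0)
  nb .##..: next=#  (t=3,i=9, bit12=1)
  nb .#.##: next=.  (t=4,i=1, bit11=0)
  nb .#.#.: next=.  (t=0,i=5, bit10=0)
  nb .#..#: next=.  (t=0,i=7, bit9=0)
  nb .#...: next=#  (t=0,i=0, bit8=1)
  nb ..###: next=.  (t=1,i=0, bit7=0)
  nb ..##.: next=.  (t=3,i=8, bit6=0)
  nb ..#.#: next=#  (t=0,i=4, bit5=1)
  nb ..#..: next=.  (t=3,i=1, bit4=0)
  nb ...##: next=.  (t=2,i=2, bit3=0)
  nb ...#.: next=#  (t=0,i=3, bit2=1)
  nb ....#: next=#  (t=0,i=2, bit1=1)
  nb .....: next=.  (t=2,i=0, bit0=0)
  bits 01110001011000010101000100100110 = 1902203174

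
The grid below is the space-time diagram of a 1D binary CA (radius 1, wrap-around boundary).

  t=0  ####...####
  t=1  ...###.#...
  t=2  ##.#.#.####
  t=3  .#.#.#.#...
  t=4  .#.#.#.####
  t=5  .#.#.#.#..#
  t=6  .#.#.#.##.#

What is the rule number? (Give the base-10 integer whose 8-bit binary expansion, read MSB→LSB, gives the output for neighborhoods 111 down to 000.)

  ### -> .   bit 7 = 0  t=0,i=0
  ##. -> #   bit 6 = 1  t=0,i=3
  #.# -> .   bit 5 = 0  t=1,i=6
  #.. -> #   bit 4 = 1  t=0,i=4
  .## -> #   bit 3 = 1  t=0,i=7
  .#. -> #   bit 2 = 1  t=1,i=7
  ..# -> .   bit 1 = 0  t=0,i=6
  ... -> #   bit 0 = 1  t=0,i=5
  bits 01011101 = 93

93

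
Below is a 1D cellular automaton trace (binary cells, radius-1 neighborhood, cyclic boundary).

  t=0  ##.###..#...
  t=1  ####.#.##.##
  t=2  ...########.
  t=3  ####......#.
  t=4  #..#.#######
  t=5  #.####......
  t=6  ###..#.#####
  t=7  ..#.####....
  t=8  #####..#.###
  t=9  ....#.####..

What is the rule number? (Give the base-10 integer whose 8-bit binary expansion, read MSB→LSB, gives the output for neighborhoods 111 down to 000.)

  [7] ### => .  t=0,i=4
  [6] ##. => #  t=0,i=1
  [5] #.# => #  t=0,i=2
  [4] #.. => .  t=0,i=6
  [3] .## => #  t=0,i=0
  [2] .#. => #  t=0,i=8
  [1] ..# => #  t=0,i=7
  [0] ... => #  t=0,i=10
  bits 01101111 = 111

111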